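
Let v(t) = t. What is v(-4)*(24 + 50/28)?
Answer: -722/7 ≈ -103.14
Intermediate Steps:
v(-4)*(24 + 50/28) = -4*(24 + 50/28) = -4*(24 + 50*(1/28)) = -4*(24 + 25/14) = -4*361/14 = -722/7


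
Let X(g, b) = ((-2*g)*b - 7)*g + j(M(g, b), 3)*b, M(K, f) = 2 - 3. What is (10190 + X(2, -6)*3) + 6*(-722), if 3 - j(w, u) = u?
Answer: 5960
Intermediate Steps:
M(K, f) = -1
j(w, u) = 3 - u
X(g, b) = g*(-7 - 2*b*g) (X(g, b) = ((-2*g)*b - 7)*g + (3 - 1*3)*b = (-2*b*g - 7)*g + (3 - 3)*b = (-7 - 2*b*g)*g + 0*b = g*(-7 - 2*b*g) + 0 = g*(-7 - 2*b*g))
(10190 + X(2, -6)*3) + 6*(-722) = (10190 + (2*(-7 - 2*(-6)*2))*3) + 6*(-722) = (10190 + (2*(-7 + 24))*3) - 4332 = (10190 + (2*17)*3) - 4332 = (10190 + 34*3) - 4332 = (10190 + 102) - 4332 = 10292 - 4332 = 5960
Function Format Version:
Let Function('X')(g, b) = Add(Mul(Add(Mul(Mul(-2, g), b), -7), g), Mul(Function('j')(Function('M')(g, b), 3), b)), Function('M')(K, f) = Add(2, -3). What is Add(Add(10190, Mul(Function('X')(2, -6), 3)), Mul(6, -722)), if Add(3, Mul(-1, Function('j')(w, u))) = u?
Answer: 5960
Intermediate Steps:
Function('M')(K, f) = -1
Function('j')(w, u) = Add(3, Mul(-1, u))
Function('X')(g, b) = Mul(g, Add(-7, Mul(-2, b, g))) (Function('X')(g, b) = Add(Mul(Add(Mul(Mul(-2, g), b), -7), g), Mul(Add(3, Mul(-1, 3)), b)) = Add(Mul(Add(Mul(-2, b, g), -7), g), Mul(Add(3, -3), b)) = Add(Mul(Add(-7, Mul(-2, b, g)), g), Mul(0, b)) = Add(Mul(g, Add(-7, Mul(-2, b, g))), 0) = Mul(g, Add(-7, Mul(-2, b, g))))
Add(Add(10190, Mul(Function('X')(2, -6), 3)), Mul(6, -722)) = Add(Add(10190, Mul(Mul(2, Add(-7, Mul(-2, -6, 2))), 3)), Mul(6, -722)) = Add(Add(10190, Mul(Mul(2, Add(-7, 24)), 3)), -4332) = Add(Add(10190, Mul(Mul(2, 17), 3)), -4332) = Add(Add(10190, Mul(34, 3)), -4332) = Add(Add(10190, 102), -4332) = Add(10292, -4332) = 5960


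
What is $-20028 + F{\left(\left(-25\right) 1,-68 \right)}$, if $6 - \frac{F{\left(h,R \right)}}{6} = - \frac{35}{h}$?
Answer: $- \frac{100002}{5} \approx -20000.0$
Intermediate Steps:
$F{\left(h,R \right)} = 36 + \frac{210}{h}$ ($F{\left(h,R \right)} = 36 - 6 \left(- \frac{35}{h}\right) = 36 + \frac{210}{h}$)
$-20028 + F{\left(\left(-25\right) 1,-68 \right)} = -20028 + \left(36 + \frac{210}{\left(-25\right) 1}\right) = -20028 + \left(36 + \frac{210}{-25}\right) = -20028 + \left(36 + 210 \left(- \frac{1}{25}\right)\right) = -20028 + \left(36 - \frac{42}{5}\right) = -20028 + \frac{138}{5} = - \frac{100002}{5}$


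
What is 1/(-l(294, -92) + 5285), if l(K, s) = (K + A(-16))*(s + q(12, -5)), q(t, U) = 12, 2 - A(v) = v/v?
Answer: 1/28885 ≈ 3.4620e-5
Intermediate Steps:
A(v) = 1 (A(v) = 2 - v/v = 2 - 1*1 = 2 - 1 = 1)
l(K, s) = (1 + K)*(12 + s) (l(K, s) = (K + 1)*(s + 12) = (1 + K)*(12 + s))
1/(-l(294, -92) + 5285) = 1/(-(12 - 92 + 12*294 + 294*(-92)) + 5285) = 1/(-(12 - 92 + 3528 - 27048) + 5285) = 1/(-1*(-23600) + 5285) = 1/(23600 + 5285) = 1/28885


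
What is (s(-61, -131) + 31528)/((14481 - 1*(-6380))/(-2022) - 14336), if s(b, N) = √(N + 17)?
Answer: -63749616/29008253 - 2022*I*√114/29008253 ≈ -2.1976 - 0.00074424*I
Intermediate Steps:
s(b, N) = √(17 + N)
(s(-61, -131) + 31528)/((14481 - 1*(-6380))/(-2022) - 14336) = (√(17 - 131) + 31528)/((14481 - 1*(-6380))/(-2022) - 14336) = (√(-114) + 31528)/((14481 + 6380)*(-1/2022) - 14336) = (I*√114 + 31528)/(20861*(-1/2022) - 14336) = (31528 + I*√114)/(-20861/2022 - 14336) = (31528 + I*√114)/(-29008253/2022) = (31528 + I*√114)*(-2022/29008253) = -63749616/29008253 - 2022*I*√114/29008253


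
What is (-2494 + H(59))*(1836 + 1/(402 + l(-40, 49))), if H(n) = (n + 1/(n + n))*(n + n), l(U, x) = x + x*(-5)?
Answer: 1690251773/206 ≈ 8.2051e+6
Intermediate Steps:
l(U, x) = -4*x (l(U, x) = x - 5*x = -4*x)
H(n) = 2*n*(n + 1/(2*n)) (H(n) = (n + 1/(2*n))*(2*n) = 2*n*(n + 1/(2*n)))
(-2494 + H(59))*(1836 + 1/(402 + l(-40, 49))) = (-2494 + (1 + 2*59**2))*(1836 + 1/(402 - 4*49)) = (-2494 + (1 + 2*3481))*(1836 + 1/(402 - 196)) = (-2494 + (1 + 6962))*(1836 + 1/206) = (-2494 + 6963)*(1836 + 1/206) = 4469*(378217/206) = 1690251773/206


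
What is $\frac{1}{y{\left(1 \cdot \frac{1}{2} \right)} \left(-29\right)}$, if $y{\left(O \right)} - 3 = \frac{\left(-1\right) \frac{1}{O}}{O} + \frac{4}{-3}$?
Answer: $\frac{3}{203} \approx 0.014778$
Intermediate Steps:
$y{\left(O \right)} = \frac{5}{3} - \frac{1}{O^{2}}$ ($y{\left(O \right)} = 3 + \left(\frac{\left(-1\right) \frac{1}{O}}{O} + \frac{4}{-3}\right) = 3 + \left(- \frac{1}{O^{2}} + 4 \left(- \frac{1}{3}\right)\right) = 3 - \left(\frac{4}{3} + \frac{1}{O^{2}}\right) = \frac{5}{3} - \frac{1}{O^{2}}$)
$\frac{1}{y{\left(1 \cdot \frac{1}{2} \right)} \left(-29\right)} = \frac{1}{\left(\frac{5}{3} - \frac{1}{\frac{1}{4}}\right) \left(-29\right)} = \frac{1}{\left(\frac{5}{3} - \frac{1}{(\frac{1}{2})^{2}}\right) \left(-29\right)} = \frac{1}{\left(\frac{5}{3} - 4\right) \left(-29\right)} = \frac{1}{\left(- \frac{7}{3}\right) \left(-29\right)} = \frac{1}{\frac{203}{3}} = \frac{3}{203}$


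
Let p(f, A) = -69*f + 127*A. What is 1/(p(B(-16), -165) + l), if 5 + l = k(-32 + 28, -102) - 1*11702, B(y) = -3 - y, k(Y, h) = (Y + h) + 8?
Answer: -1/33657 ≈ -2.9711e-5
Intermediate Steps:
k(Y, h) = 8 + Y + h
l = -11805 (l = -5 + ((8 + (-32 + 28) - 102) - 1*11702) = -5 + ((8 - 4 - 102) - 11702) = -5 + (-98 - 11702) = -5 - 11800 = -11805)
1/(p(B(-16), -165) + l) = 1/((-69*(-3 - 1*(-16)) + 127*(-165)) - 11805) = 1/((-69*(-3 + 16) - 20955) - 11805) = 1/((-69*13 - 20955) - 11805) = 1/((-897 - 20955) - 11805) = 1/(-21852 - 11805) = 1/(-33657) = -1/33657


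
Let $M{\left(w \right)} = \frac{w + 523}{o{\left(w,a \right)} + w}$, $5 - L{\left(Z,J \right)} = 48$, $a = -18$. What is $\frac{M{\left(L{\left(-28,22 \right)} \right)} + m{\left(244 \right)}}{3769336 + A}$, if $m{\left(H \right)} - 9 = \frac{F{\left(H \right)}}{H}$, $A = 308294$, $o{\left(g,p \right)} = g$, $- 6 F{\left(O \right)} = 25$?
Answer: $\frac{214133}{256694963760} \approx 8.3419 \cdot 10^{-7}$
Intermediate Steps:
$F{\left(O \right)} = - \frac{25}{6}$ ($F{\left(O \right)} = \left(- \frac{1}{6}\right) 25 = - \frac{25}{6}$)
$L{\left(Z,J \right)} = -43$ ($L{\left(Z,J \right)} = 5 - 48 = -43$)
$m{\left(H \right)} = 9 - \frac{25}{6 H}$
$M{\left(w \right)} = \frac{523 + w}{2 w}$ ($M{\left(w \right)} = \frac{w + 523}{w + w} = \frac{523 + w}{2 w}$)
$\frac{M{\left(L{\left(-28,22 \right)} \right)} + m{\left(244 \right)}}{3769336 + A} = \frac{\frac{523 - 43}{2 \left(-43\right)} + \left(9 - \frac{25}{6 \cdot 244}\right)}{3769336 + 308294} = \frac{\frac{1}{2} \left(- \frac{1}{43}\right) 480 + \left(9 - \frac{25}{1464}\right)}{4077630} = \left(- \frac{240}{43} + \left(9 - \frac{25}{1464}\right)\right) \frac{1}{4077630} = \left(- \frac{240}{43} + \frac{13151}{1464}\right) \frac{1}{4077630} = \frac{214133}{62952} \cdot \frac{1}{4077630} = \frac{214133}{256694963760}$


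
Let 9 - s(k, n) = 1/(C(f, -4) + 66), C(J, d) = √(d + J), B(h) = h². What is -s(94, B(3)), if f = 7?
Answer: -13037/1451 - √3/4353 ≈ -8.9852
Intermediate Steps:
C(J, d) = √(J + d)
s(k, n) = 9 - 1/(66 + √3) (s(k, n) = 9 - 1/(√(7 - 4) + 66) = 9 - 1/(√3 + 66) = 9 - 1/(66 + √3))
-s(94, B(3)) = -(13037/1451 + √3/4353) = -13037/1451 - √3/4353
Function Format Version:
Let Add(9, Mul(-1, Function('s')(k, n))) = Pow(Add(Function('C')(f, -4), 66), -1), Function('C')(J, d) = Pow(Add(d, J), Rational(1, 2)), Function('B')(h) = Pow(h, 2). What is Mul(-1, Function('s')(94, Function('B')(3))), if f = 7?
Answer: Add(Rational(-13037, 1451), Mul(Rational(-1, 4353), Pow(3, Rational(1, 2)))) ≈ -8.9852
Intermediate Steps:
Function('C')(J, d) = Pow(Add(J, d), Rational(1, 2))
Function('s')(k, n) = Add(9, Mul(-1, Pow(Add(66, Pow(3, Rational(1, 2))), -1))) (Function('s')(k, n) = Add(9, Mul(-1, Pow(Add(Pow(Add(7, -4), Rational(1, 2)), 66), -1))) = Add(9, Mul(-1, Pow(Add(Pow(3, Rational(1, 2)), 66), -1))) = Add(9, Mul(-1, Pow(Add(66, Pow(3, Rational(1, 2))), -1))))
Mul(-1, Function('s')(94, Function('B')(3))) = Mul(-1, Add(Rational(13037, 1451), Mul(Rational(1, 4353), Pow(3, Rational(1, 2))))) = Add(Rational(-13037, 1451), Mul(Rational(-1, 4353), Pow(3, Rational(1, 2))))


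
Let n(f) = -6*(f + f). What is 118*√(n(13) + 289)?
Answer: 118*√133 ≈ 1360.8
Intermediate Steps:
n(f) = -12*f
118*√(n(13) + 289) = 118*√(-12*13 + 289) = 118*√(-156 + 289) = 118*√133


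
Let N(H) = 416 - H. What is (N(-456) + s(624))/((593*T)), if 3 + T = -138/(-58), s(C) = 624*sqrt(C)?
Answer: -12644/5337 - 12064*sqrt(39)/1779 ≈ -44.719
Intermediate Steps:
T = -18/29 (T = -3 - 138/(-58) = -3 - 138*(-1/58) = -3 + 69/29 = -18/29 ≈ -0.62069)
(N(-456) + s(624))/((593*T)) = ((416 - 1*(-456)) + 624*sqrt(624))/((593*(-18/29))) = ((416 + 456) + 624*(4*sqrt(39)))/(-10674/29) = (872 + 2496*sqrt(39))*(-29/10674) = -12644/5337 - 12064*sqrt(39)/1779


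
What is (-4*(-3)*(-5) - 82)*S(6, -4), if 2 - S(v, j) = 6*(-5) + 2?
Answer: -4260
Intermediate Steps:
S(v, j) = 30 (S(v, j) = 2 - (6*(-5) + 2) = 2 - (-30 + 2) = 2 - 1*(-28) = 2 + 28 = 30)
(-4*(-3)*(-5) - 82)*S(6, -4) = (-4*(-3)*(-5) - 82)*30 = (12*(-5) - 82)*30 = (-60 - 82)*30 = -142*30 = -4260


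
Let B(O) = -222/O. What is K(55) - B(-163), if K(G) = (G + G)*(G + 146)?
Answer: 3603708/163 ≈ 22109.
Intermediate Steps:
K(G) = 2*G*(146 + G) (K(G) = (2*G)*(146 + G) = 2*G*(146 + G))
K(55) - B(-163) = 2*55*(146 + 55) - (-222)/(-163) = 2*55*201 - (-222)*(-1)/163 = 22110 - 1*222/163 = 22110 - 222/163 = 3603708/163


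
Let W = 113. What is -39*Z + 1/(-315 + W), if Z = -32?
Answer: 252095/202 ≈ 1248.0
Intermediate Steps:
-39*Z + 1/(-315 + W) = -39*(-32) + 1/(-315 + 113) = 1248 + 1/(-202) = 1248 - 1/202 = 252095/202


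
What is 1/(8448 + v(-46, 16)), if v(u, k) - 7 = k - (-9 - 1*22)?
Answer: 1/8502 ≈ 0.00011762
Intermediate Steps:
v(u, k) = 38 + k (v(u, k) = 7 + (k - (-9 - 1*22)) = 7 + (k - (-9 - 22)) = 7 + (k - 1*(-31)) = 7 + (k + 31) = 7 + (31 + k) = 38 + k)
1/(8448 + v(-46, 16)) = 1/(8448 + (38 + 16)) = 1/(8448 + 54) = 1/8502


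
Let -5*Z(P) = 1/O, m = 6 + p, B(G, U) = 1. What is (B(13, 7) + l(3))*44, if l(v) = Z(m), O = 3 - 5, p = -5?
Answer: 242/5 ≈ 48.400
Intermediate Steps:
O = -2
m = 1 (m = 6 - 5 = 1)
Z(P) = 1/10 (Z(P) = -1/5/(-2) = -1/5*(-1/2) = 1/10)
l(v) = 1/10
(B(13, 7) + l(3))*44 = (1 + 1/10)*44 = (11/10)*44 = 242/5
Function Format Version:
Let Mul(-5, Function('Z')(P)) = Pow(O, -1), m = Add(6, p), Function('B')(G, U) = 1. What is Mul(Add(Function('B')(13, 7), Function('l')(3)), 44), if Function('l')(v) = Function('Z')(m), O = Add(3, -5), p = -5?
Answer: Rational(242, 5) ≈ 48.400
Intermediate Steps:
O = -2
m = 1 (m = Add(6, -5) = 1)
Function('Z')(P) = Rational(1, 10) (Function('Z')(P) = Mul(Rational(-1, 5), Pow(-2, -1)) = Mul(Rational(-1, 5), Rational(-1, 2)) = Rational(1, 10))
Function('l')(v) = Rational(1, 10)
Mul(Add(Function('B')(13, 7), Function('l')(3)), 44) = Mul(Add(1, Rational(1, 10)), 44) = Mul(Rational(11, 10), 44) = Rational(242, 5)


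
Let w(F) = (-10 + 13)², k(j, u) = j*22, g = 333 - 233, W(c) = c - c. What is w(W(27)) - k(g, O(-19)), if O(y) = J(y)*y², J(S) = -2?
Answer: -2191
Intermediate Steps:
W(c) = 0
g = 100
O(y) = -2*y²
k(j, u) = 22*j
w(F) = 9 (w(F) = 3² = 9)
w(W(27)) - k(g, O(-19)) = 9 - 22*100 = 9 - 1*2200 = 9 - 2200 = -2191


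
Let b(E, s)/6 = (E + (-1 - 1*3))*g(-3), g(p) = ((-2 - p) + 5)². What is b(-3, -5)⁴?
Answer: 5226454388736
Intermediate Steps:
g(p) = (3 - p)²
b(E, s) = -864 + 216*E (b(E, s) = 6*((E + (-1 - 1*3))*(-3 - 3)²) = 6*((E + (-1 - 3))*(-6)²) = 6*((E - 4)*36) = 6*((-4 + E)*36) = 6*(-144 + 36*E) = -864 + 216*E)
b(-3, -5)⁴ = (-864 + 216*(-3))⁴ = (-864 - 648)⁴ = (-1512)⁴ = 5226454388736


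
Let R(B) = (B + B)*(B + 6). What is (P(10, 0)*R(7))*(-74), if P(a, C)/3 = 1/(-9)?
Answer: 13468/3 ≈ 4489.3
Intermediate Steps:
R(B) = 2*B*(6 + B) (R(B) = (2*B)*(6 + B) = 2*B*(6 + B))
P(a, C) = -1/3 (P(a, C) = 3/(-9) = 3*(-1/9) = -1/3)
(P(10, 0)*R(7))*(-74) = -2*7*(6 + 7)/3*(-74) = -2*7*13/3*(-74) = -1/3*182*(-74) = -182/3*(-74) = 13468/3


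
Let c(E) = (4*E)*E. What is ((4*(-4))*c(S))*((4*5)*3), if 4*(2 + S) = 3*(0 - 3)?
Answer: -69360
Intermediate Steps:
S = -17/4 (S = -2 + (3*(0 - 3))/4 = -2 + (3*(-3))/4 = -2 + (¼)*(-9) = -2 - 9/4 = -17/4 ≈ -4.2500)
c(E) = 4*E²
((4*(-4))*c(S))*((4*5)*3) = ((4*(-4))*(4*(-17/4)²))*((4*5)*3) = (-64*289/16)*(20*3) = -16*289/4*60 = -1156*60 = -69360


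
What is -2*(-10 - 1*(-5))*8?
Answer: 80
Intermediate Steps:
-2*(-10 - 1*(-5))*8 = -2*(-10 + 5)*8 = -2*(-5)*8 = 10*8 = 80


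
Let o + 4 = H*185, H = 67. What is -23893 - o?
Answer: -36284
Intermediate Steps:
o = 12391 (o = -4 + 67*185 = -4 + 12395 = 12391)
-23893 - o = -23893 - 1*12391 = -23893 - 12391 = -36284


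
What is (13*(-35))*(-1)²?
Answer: -455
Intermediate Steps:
(13*(-35))*(-1)² = -455*1 = -455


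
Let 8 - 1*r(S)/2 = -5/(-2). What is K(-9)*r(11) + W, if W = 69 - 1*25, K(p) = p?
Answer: -55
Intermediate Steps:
r(S) = 11 (r(S) = 16 - (-10)/(-2) = 16 - (-10)*(-1)/2 = 16 - 2*5/2 = 16 - 5 = 11)
W = 44 (W = 69 - 25 = 44)
K(-9)*r(11) + W = -9*11 + 44 = -99 + 44 = -55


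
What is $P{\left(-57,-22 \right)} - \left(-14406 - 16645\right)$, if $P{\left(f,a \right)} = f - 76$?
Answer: $30918$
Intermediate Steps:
$P{\left(f,a \right)} = -76 + f$
$P{\left(-57,-22 \right)} - \left(-14406 - 16645\right) = \left(-76 - 57\right) - \left(-14406 - 16645\right) = -133 - \left(-14406 - 16645\right) = -133 - -31051 = -133 + 31051 = 30918$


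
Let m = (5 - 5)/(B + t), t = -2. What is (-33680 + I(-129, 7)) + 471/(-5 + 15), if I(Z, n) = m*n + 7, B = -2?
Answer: -336259/10 ≈ -33626.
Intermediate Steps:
m = 0 (m = (5 - 5)/(-2 - 2) = 0/(-4) = 0*(-¼) = 0)
I(Z, n) = 7 (I(Z, n) = 0*n + 7 = 0 + 7 = 7)
(-33680 + I(-129, 7)) + 471/(-5 + 15) = (-33680 + 7) + 471/(-5 + 15) = -33673 + 471/10 = -336259/10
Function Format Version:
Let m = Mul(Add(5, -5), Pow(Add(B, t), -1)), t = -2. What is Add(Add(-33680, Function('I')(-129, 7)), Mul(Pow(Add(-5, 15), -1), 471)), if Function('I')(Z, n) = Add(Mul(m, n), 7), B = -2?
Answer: Rational(-336259, 10) ≈ -33626.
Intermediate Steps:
m = 0 (m = Mul(Add(5, -5), Pow(Add(-2, -2), -1)) = Mul(0, Pow(-4, -1)) = Mul(0, Rational(-1, 4)) = 0)
Function('I')(Z, n) = 7 (Function('I')(Z, n) = Add(Mul(0, n), 7) = Add(0, 7) = 7)
Add(Add(-33680, Function('I')(-129, 7)), Mul(Pow(Add(-5, 15), -1), 471)) = Add(Add(-33680, 7), Mul(Pow(Add(-5, 15), -1), 471)) = Add(-33673, Mul(Pow(10, -1), 471)) = Add(-33673, Mul(Rational(1, 10), 471)) = Add(-33673, Rational(471, 10)) = Rational(-336259, 10)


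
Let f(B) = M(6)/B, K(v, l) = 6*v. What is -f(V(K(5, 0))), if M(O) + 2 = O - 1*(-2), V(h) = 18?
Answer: -1/3 ≈ -0.33333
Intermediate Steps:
M(O) = O (M(O) = -2 + (O - 1*(-2)) = -2 + (O + 2) = -2 + (2 + O) = O)
f(B) = 6/B
-f(V(K(5, 0))) = -6/18 = -1*1/3 = -1/3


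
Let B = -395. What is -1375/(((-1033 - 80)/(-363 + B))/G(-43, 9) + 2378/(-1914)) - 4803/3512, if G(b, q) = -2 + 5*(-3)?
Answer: 410152068567/396894632 ≈ 1033.4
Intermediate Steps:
G(b, q) = -17 (G(b, q) = -2 - 15 = -17)
-1375/(((-1033 - 80)/(-363 + B))/G(-43, 9) + 2378/(-1914)) - 4803/3512 = -1375/(((-1033 - 80)/(-363 - 395))/(-17) + 2378/(-1914)) - 4803/3512 = -1375/(-1113/(-758)*(-1/17) + 2378*(-1/1914)) - 4803*1/3512 = -1375/(-1113*(-1/758)*(-1/17) - 41/33) - 4803/3512 = -1375/((1113/758)*(-1/17) - 41/33) - 4803/3512 = -1375/(-1113/12886 - 41/33) - 4803/3512 = -1375/(-565055/425238) - 4803/3512 = -1375*(-425238/565055) - 4803/3512 = 116940450/113011 - 4803/3512 = 410152068567/396894632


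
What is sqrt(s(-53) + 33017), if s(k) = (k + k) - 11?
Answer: 10*sqrt(329) ≈ 181.38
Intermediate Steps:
s(k) = -11 + 2*k (s(k) = 2*k - 11 = -11 + 2*k)
sqrt(s(-53) + 33017) = sqrt((-11 + 2*(-53)) + 33017) = sqrt((-11 - 106) + 33017) = sqrt(-117 + 33017) = sqrt(32900) = 10*sqrt(329)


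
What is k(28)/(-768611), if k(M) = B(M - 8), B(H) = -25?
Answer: 25/768611 ≈ 3.2526e-5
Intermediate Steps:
k(M) = -25
k(28)/(-768611) = -25/(-768611) = -25*(-1/768611) = 25/768611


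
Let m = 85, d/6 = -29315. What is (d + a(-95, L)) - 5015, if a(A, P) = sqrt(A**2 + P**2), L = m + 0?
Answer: -180905 + 25*sqrt(26) ≈ -1.8078e+5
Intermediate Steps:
d = -175890 (d = 6*(-29315) = -175890)
L = 85 (L = 85 + 0 = 85)
(d + a(-95, L)) - 5015 = (-175890 + sqrt((-95)**2 + 85**2)) - 5015 = (-175890 + sqrt(9025 + 7225)) - 5015 = (-175890 + sqrt(16250)) - 5015 = (-175890 + 25*sqrt(26)) - 5015 = -180905 + 25*sqrt(26)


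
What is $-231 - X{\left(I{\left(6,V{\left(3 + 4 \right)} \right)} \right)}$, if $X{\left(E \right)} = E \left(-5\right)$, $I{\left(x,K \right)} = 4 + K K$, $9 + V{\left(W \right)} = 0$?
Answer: $194$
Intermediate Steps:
$V{\left(W \right)} = -9$ ($V{\left(W \right)} = -9 + 0 = -9$)
$I{\left(x,K \right)} = 4 + K^{2}$
$X{\left(E \right)} = - 5 E$
$-231 - X{\left(I{\left(6,V{\left(3 + 4 \right)} \right)} \right)} = -231 - - 5 \left(4 + \left(-9\right)^{2}\right) = -231 - - 5 \left(4 + 81\right) = -231 - \left(-5\right) 85 = -231 - -425 = -231 + 425 = 194$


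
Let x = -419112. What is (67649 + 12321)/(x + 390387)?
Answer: -15994/5745 ≈ -2.7840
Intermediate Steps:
(67649 + 12321)/(x + 390387) = (67649 + 12321)/(-419112 + 390387) = 79970/(-28725) = 79970*(-1/28725) = -15994/5745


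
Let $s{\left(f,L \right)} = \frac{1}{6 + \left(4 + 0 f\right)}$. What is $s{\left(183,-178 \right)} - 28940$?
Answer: $- \frac{289399}{10} \approx -28940.0$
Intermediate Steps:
$s{\left(f,L \right)} = \frac{1}{10}$ ($s{\left(f,L \right)} = \frac{1}{6 + \left(4 + 0\right)} = \frac{1}{6 + 4} = \frac{1}{10}$)
$s{\left(183,-178 \right)} - 28940 = \frac{1}{10} - 28940 = - \frac{289399}{10}$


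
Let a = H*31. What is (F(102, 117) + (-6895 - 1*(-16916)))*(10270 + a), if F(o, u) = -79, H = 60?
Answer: 120596460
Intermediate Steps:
a = 1860 (a = 60*31 = 1860)
(F(102, 117) + (-6895 - 1*(-16916)))*(10270 + a) = (-79 + (-6895 - 1*(-16916)))*(10270 + 1860) = (-79 + (-6895 + 16916))*12130 = (-79 + 10021)*12130 = 9942*12130 = 120596460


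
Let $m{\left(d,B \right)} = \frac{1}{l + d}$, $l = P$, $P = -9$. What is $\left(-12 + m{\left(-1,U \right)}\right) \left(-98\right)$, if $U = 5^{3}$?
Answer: $\frac{5929}{5} \approx 1185.8$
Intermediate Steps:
$U = 125$
$l = -9$
$m{\left(d,B \right)} = \frac{1}{-9 + d}$
$\left(-12 + m{\left(-1,U \right)}\right) \left(-98\right) = \left(-12 + \frac{1}{-9 - 1}\right) \left(-98\right) = \left(-12 + \frac{1}{-10}\right) \left(-98\right) = \left(-12 - \frac{1}{10}\right) \left(-98\right) = \left(- \frac{121}{10}\right) \left(-98\right) = \frac{5929}{5}$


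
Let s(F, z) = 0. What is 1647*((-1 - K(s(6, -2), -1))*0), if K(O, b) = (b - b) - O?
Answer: 0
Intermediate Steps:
K(O, b) = -O (K(O, b) = 0 - O = -O)
1647*((-1 - K(s(6, -2), -1))*0) = 1647*((-1 - (-1)*0)*0) = 1647*((-1 - 1*0)*0) = 1647*((-1 + 0)*0) = 1647*(-1*0) = 1647*0 = 0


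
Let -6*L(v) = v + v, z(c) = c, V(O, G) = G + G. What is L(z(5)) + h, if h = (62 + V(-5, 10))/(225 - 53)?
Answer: -307/258 ≈ -1.1899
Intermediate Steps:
V(O, G) = 2*G
L(v) = -v/3 (L(v) = -(v + v)/6 = -v/3)
h = 41/86 (h = (62 + 2*10)/(225 - 53) = (62 + 20)/172 = 82*(1/172) = 41/86 ≈ 0.47674)
L(z(5)) + h = -⅓*5 + 41/86 = -5/3 + 41/86 = -307/258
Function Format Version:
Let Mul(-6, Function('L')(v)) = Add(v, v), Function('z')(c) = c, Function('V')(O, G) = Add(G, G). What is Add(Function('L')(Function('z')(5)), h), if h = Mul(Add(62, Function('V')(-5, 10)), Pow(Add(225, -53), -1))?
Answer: Rational(-307, 258) ≈ -1.1899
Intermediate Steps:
Function('V')(O, G) = Mul(2, G)
Function('L')(v) = Mul(Rational(-1, 3), v) (Function('L')(v) = Mul(Rational(-1, 6), Add(v, v)) = Mul(Rational(-1, 6), Mul(2, v)) = Mul(Rational(-1, 3), v))
h = Rational(41, 86) (h = Mul(Add(62, Mul(2, 10)), Pow(Add(225, -53), -1)) = Mul(Add(62, 20), Pow(172, -1)) = Mul(82, Rational(1, 172)) = Rational(41, 86) ≈ 0.47674)
Add(Function('L')(Function('z')(5)), h) = Add(Mul(Rational(-1, 3), 5), Rational(41, 86)) = Add(Rational(-5, 3), Rational(41, 86)) = Rational(-307, 258)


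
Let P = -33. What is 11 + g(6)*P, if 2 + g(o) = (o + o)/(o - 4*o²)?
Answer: 1837/23 ≈ 79.870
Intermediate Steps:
g(o) = -2 + 2*o/(o - 4*o²) (g(o) = -2 + (o + o)/(o - 4*o²) = -2 + (2*o)/(o - 4*o²) = -2 + 2*o/(o - 4*o²))
11 + g(6)*P = 11 - 8*6/(-1 + 4*6)*(-33) = 11 - 8*6/(-1 + 24)*(-33) = 11 - 8*6/23*(-33) = 11 - 8*6*1/23*(-33) = 11 - 48/23*(-33) = 11 + 1584/23 = 1837/23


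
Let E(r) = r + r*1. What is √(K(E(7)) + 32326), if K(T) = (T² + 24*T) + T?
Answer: 2*√8218 ≈ 181.31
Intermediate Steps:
E(r) = 2*r (E(r) = r + r = 2*r)
K(T) = T² + 25*T
√(K(E(7)) + 32326) = √((2*7)*(25 + 2*7) + 32326) = √(14*(25 + 14) + 32326) = √(14*39 + 32326) = √(546 + 32326) = √32872 = 2*√8218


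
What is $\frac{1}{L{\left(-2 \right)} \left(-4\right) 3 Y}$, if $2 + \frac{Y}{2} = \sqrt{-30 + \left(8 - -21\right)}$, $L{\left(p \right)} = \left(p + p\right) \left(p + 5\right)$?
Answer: $- \frac{1}{720} - \frac{i}{1440} \approx -0.0013889 - 0.00069444 i$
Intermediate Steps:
$L{\left(p \right)} = 2 p \left(5 + p\right)$
$Y = -4 + 2 i$ ($Y = -4 + 2 \sqrt{-30 + \left(8 - -21\right)} = -4 + 2 \sqrt{-30 + \left(8 + 21\right)} = -4 + 2 \sqrt{-30 + 29} = -4 + 2 \sqrt{-1} = -4 + 2 i \approx -4.0 + 2.0 i$)
$\frac{1}{L{\left(-2 \right)} \left(-4\right) 3 Y} = \frac{1}{2 \left(-2\right) \left(5 - 2\right) \left(-4\right) 3 \left(-4 + 2 i\right)} = \frac{1}{2 \left(-2\right) 3 \left(-4\right) 3 \left(-4 + 2 i\right)} = \frac{1}{\left(-12\right) \left(-4\right) 3 \left(-4 + 2 i\right)} = \frac{1}{48 \cdot 3 \left(-4 + 2 i\right)} = \frac{1}{144 \left(-4 + 2 i\right)} = \frac{1}{-576 + 288 i} = \frac{-576 - 288 i}{414720}$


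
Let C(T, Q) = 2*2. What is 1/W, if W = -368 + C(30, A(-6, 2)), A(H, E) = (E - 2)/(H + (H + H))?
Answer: -1/364 ≈ -0.0027473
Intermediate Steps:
A(H, E) = (-2 + E)/(3*H) (A(H, E) = (-2 + E)/(H + 2*H) = (-2 + E)/((3*H)) = (-2 + E)*(1/(3*H)) = (-2 + E)/(3*H))
C(T, Q) = 4
W = -364 (W = -368 + 4 = -364)
1/W = 1/(-364) = -1/364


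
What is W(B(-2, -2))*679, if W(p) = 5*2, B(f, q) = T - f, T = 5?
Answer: 6790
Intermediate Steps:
B(f, q) = 5 - f
W(p) = 10
W(B(-2, -2))*679 = 10*679 = 6790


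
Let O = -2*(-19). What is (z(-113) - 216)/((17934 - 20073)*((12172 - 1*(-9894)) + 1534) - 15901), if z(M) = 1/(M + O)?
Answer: 16201/3787222575 ≈ 4.2778e-6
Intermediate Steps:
O = 38
z(M) = 1/(38 + M) (z(M) = 1/(M + 38) = 1/(38 + M))
(z(-113) - 216)/((17934 - 20073)*((12172 - 1*(-9894)) + 1534) - 15901) = (1/(38 - 113) - 216)/((17934 - 20073)*((12172 - 1*(-9894)) + 1534) - 15901) = (1/(-75) - 216)/(-2139*((12172 + 9894) + 1534) - 15901) = (-1/75 - 216)/(-2139*(22066 + 1534) - 15901) = -16201/(75*(-2139*23600 - 15901)) = -16201/(75*(-50480400 - 15901)) = -16201/75/(-50496301) = -16201/75*(-1/50496301) = 16201/3787222575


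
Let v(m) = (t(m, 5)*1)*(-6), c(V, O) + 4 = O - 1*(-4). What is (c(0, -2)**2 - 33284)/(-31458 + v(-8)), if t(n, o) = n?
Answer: 3328/3141 ≈ 1.0595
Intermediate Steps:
c(V, O) = O (c(V, O) = -4 + (O - 1*(-4)) = -4 + (O + 4) = -4 + (4 + O) = O)
v(m) = -6*m (v(m) = (m*1)*(-6) = m*(-6) = -6*m)
(c(0, -2)**2 - 33284)/(-31458 + v(-8)) = ((-2)**2 - 33284)/(-31458 - 6*(-8)) = (4 - 33284)/(-31458 + 48) = -33280/(-31410) = -33280*(-1/31410) = 3328/3141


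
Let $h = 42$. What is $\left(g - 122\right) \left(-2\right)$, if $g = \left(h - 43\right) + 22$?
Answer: $202$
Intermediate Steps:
$g = 21$ ($g = \left(42 - 43\right) + 22 = -1 + 22 = 21$)
$\left(g - 122\right) \left(-2\right) = \left(21 - 122\right) \left(-2\right) = \left(-101\right) \left(-2\right) = 202$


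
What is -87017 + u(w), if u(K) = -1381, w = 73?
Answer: -88398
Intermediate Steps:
-87017 + u(w) = -87017 - 1381 = -88398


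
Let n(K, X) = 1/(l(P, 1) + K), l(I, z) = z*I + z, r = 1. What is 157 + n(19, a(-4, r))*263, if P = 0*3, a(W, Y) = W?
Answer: 3403/20 ≈ 170.15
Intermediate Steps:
P = 0
l(I, z) = z + I*z (l(I, z) = I*z + z = z + I*z)
n(K, X) = 1/(1 + K) (n(K, X) = 1/(1*(1 + 0) + K) = 1/(1*1 + K) = 1/(1 + K))
157 + n(19, a(-4, r))*263 = 157 + 263/(1 + 19) = 157 + 263/20 = 3403/20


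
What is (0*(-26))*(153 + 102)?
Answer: 0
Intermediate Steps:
(0*(-26))*(153 + 102) = 0*255 = 0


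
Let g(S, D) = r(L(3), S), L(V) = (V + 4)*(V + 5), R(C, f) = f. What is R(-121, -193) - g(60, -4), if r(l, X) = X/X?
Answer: -194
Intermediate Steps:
L(V) = (4 + V)*(5 + V)
r(l, X) = 1
g(S, D) = 1
R(-121, -193) - g(60, -4) = -193 - 1*1 = -193 - 1 = -194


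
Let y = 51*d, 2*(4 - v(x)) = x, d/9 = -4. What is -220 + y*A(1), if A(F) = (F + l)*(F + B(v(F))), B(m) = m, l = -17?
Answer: 131972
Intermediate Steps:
d = -36 (d = 9*(-4) = -36)
v(x) = 4 - x/2
y = -1836 (y = 51*(-36) = -1836)
A(F) = (-17 + F)*(4 + F/2) (A(F) = (F - 17)*(F + (4 - F/2)) = (-17 + F)*(4 + F/2))
-220 + y*A(1) = -220 - 1836*(-68 + (1/2)*1**2 - 9/2*1) = -220 - 1836*(-68 + (1/2)*1 - 9/2) = -220 - 1836*(-68 + 1/2 - 9/2) = -220 - 1836*(-72) = -220 + 132192 = 131972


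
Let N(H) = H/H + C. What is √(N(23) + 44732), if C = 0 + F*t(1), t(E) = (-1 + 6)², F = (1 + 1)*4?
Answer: 7*√917 ≈ 211.97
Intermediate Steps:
F = 8 (F = 2*4 = 8)
t(E) = 25 (t(E) = 5² = 25)
C = 200 (C = 0 + 8*25 = 0 + 200 = 200)
N(H) = 201 (N(H) = H/H + 200 = 1 + 200 = 201)
√(N(23) + 44732) = √(201 + 44732) = √44933 = 7*√917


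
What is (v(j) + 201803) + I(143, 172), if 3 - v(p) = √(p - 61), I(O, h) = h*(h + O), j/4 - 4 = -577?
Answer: 255986 - I*√2353 ≈ 2.5599e+5 - 48.508*I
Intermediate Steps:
j = -2292 (j = 16 + 4*(-577) = 16 - 2308 = -2292)
I(O, h) = h*(O + h)
v(p) = 3 - √(-61 + p) (v(p) = 3 - √(p - 61) = 3 - √(-61 + p))
(v(j) + 201803) + I(143, 172) = ((3 - √(-61 - 2292)) + 201803) + 172*(143 + 172) = ((3 - √(-2353)) + 201803) + 172*315 = ((3 - I*√2353) + 201803) + 54180 = (201806 - I*√2353) + 54180 = 255986 - I*√2353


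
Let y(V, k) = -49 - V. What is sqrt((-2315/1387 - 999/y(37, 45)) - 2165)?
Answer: I*sqrt(30662512472974)/119282 ≈ 46.423*I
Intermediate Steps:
sqrt((-2315/1387 - 999/y(37, 45)) - 2165) = sqrt((-2315/1387 - 999/(-49 - 1*37)) - 2165) = sqrt((-2315*1/1387 - 999/(-49 - 37)) - 2165) = sqrt((-2315/1387 - 999/(-86)) - 2165) = sqrt((-2315/1387 - 999*(-1/86)) - 2165) = sqrt((-2315/1387 + 999/86) - 2165) = sqrt(1186523/119282 - 2165) = sqrt(-257059007/119282) = I*sqrt(30662512472974)/119282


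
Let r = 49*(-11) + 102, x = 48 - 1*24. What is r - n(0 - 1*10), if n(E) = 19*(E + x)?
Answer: -703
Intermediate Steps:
x = 24 (x = 48 - 24 = 24)
n(E) = 456 + 19*E (n(E) = 19*(E + 24) = 19*(24 + E) = 456 + 19*E)
r = -437 (r = -539 + 102 = -437)
r - n(0 - 1*10) = -437 - (456 + 19*(0 - 1*10)) = -437 - (456 + 19*(0 - 10)) = -437 - (456 + 19*(-10)) = -437 - (456 - 190) = -437 - 1*266 = -437 - 266 = -703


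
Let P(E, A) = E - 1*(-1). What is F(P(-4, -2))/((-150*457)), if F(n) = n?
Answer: 1/22850 ≈ 4.3764e-5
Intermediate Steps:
P(E, A) = 1 + E (P(E, A) = E + 1 = 1 + E)
F(P(-4, -2))/((-150*457)) = (1 - 4)/((-150*457)) = -3/(-68550) = -3*(-1/68550) = 1/22850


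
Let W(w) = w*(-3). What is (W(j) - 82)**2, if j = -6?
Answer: 4096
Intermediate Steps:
W(w) = -3*w
(W(j) - 82)**2 = (-3*(-6) - 82)**2 = (18 - 82)**2 = (-64)**2 = 4096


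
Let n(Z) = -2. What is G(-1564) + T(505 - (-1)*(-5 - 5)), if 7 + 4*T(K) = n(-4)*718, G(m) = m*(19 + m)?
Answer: 9664077/4 ≈ 2.4160e+6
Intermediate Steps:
T(K) = -1443/4 (T(K) = -7/4 + (-2*718)/4 = -7/4 + (1/4)*(-1436) = -7/4 - 359 = -1443/4)
G(-1564) + T(505 - (-1)*(-5 - 5)) = -1564*(19 - 1564) - 1443/4 = -1564*(-1545) - 1443/4 = 2416380 - 1443/4 = 9664077/4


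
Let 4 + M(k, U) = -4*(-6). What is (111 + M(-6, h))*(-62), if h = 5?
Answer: -8122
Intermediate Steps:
M(k, U) = 20 (M(k, U) = -4 - 4*(-6) = -4 + 24 = 20)
(111 + M(-6, h))*(-62) = (111 + 20)*(-62) = 131*(-62) = -8122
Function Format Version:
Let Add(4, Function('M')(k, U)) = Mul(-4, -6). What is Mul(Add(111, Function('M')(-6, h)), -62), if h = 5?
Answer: -8122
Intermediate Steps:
Function('M')(k, U) = 20 (Function('M')(k, U) = Add(-4, Mul(-4, -6)) = Add(-4, 24) = 20)
Mul(Add(111, Function('M')(-6, h)), -62) = Mul(Add(111, 20), -62) = Mul(131, -62) = -8122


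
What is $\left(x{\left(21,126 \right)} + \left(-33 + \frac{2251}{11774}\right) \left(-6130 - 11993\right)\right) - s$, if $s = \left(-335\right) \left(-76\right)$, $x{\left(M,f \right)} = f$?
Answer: $\frac{957495611}{1682} \approx 5.6926 \cdot 10^{5}$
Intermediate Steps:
$s = 25460$
$\left(x{\left(21,126 \right)} + \left(-33 + \frac{2251}{11774}\right) \left(-6130 - 11993\right)\right) - s = \left(126 + \left(-33 + \frac{2251}{11774}\right) \left(-6130 - 11993\right)\right) - 25460 = \left(126 + \left(-33 + 2251 \cdot \frac{1}{11774}\right) \left(-18123\right)\right) - 25460 = \left(126 + \left(-33 + \frac{2251}{11774}\right) \left(-18123\right)\right) - 25460 = \left(126 - - \frac{1000107399}{1682}\right) - 25460 = \left(126 + \frac{1000107399}{1682}\right) - 25460 = \frac{1000319331}{1682} - 25460 = \frac{957495611}{1682}$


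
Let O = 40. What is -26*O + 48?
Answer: -992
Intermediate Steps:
-26*O + 48 = -26*40 + 48 = -1040 + 48 = -992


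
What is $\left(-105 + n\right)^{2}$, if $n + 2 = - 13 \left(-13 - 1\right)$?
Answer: $5625$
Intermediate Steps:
$n = 180$ ($n = -2 - 13 \left(-13 - 1\right) = -2 - -182 = -2 + 182 = 180$)
$\left(-105 + n\right)^{2} = \left(-105 + 180\right)^{2} = 75^{2} = 5625$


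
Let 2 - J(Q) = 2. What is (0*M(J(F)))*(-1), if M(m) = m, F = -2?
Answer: 0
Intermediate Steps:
J(Q) = 0 (J(Q) = 2 - 1*2 = 2 - 2 = 0)
(0*M(J(F)))*(-1) = (0*0)*(-1) = 0*(-1) = 0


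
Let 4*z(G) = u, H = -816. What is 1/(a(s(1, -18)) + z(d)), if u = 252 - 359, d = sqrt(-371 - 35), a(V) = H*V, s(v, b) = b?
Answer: 4/58645 ≈ 6.8207e-5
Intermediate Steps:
a(V) = -816*V
d = I*sqrt(406) (d = sqrt(-406) = I*sqrt(406) ≈ 20.149*I)
u = -107
z(G) = -107/4 (z(G) = (1/4)*(-107) = -107/4)
1/(a(s(1, -18)) + z(d)) = 1/(-816*(-18) - 107/4) = 1/(14688 - 107/4) = 1/(58645/4) = 4/58645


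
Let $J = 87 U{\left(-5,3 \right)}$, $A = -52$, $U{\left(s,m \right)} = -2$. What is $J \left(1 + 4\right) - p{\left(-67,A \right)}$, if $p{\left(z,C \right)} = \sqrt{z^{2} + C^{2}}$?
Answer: $-870 - \sqrt{7193} \approx -954.81$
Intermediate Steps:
$p{\left(z,C \right)} = \sqrt{C^{2} + z^{2}}$
$J = -174$ ($J = 87 \left(-2\right) = -174$)
$J \left(1 + 4\right) - p{\left(-67,A \right)} = - 174 \left(1 + 4\right) - \sqrt{\left(-52\right)^{2} + \left(-67\right)^{2}} = \left(-174\right) 5 - \sqrt{2704 + 4489} = -870 - \sqrt{7193}$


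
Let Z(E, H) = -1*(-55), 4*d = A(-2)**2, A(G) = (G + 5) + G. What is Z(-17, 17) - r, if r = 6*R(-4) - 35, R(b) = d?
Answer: 177/2 ≈ 88.500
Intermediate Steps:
A(G) = 5 + 2*G (A(G) = (5 + G) + G = 5 + 2*G)
d = 1/4 (d = (5 + 2*(-2))**2/4 = (5 - 4)**2/4 = (1/4)*1**2 = (1/4)*1 = 1/4 ≈ 0.25000)
Z(E, H) = 55
R(b) = 1/4
r = -67/2 (r = 6*(1/4) - 35 = 3/2 - 35 = -67/2 ≈ -33.500)
Z(-17, 17) - r = 55 - 1*(-67/2) = 55 + 67/2 = 177/2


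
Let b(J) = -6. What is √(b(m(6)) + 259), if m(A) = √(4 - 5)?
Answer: √253 ≈ 15.906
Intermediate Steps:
m(A) = I (m(A) = √(-1) = I)
√(b(m(6)) + 259) = √(-6 + 259) = √253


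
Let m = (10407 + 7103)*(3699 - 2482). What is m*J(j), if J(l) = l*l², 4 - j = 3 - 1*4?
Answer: 2663708750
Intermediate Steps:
j = 5 (j = 4 - (3 - 1*4) = 4 - (3 - 4) = 4 - 1*(-1) = 4 + 1 = 5)
J(l) = l³
m = 21309670 (m = 17510*1217 = 21309670)
m*J(j) = 21309670*5³ = 21309670*125 = 2663708750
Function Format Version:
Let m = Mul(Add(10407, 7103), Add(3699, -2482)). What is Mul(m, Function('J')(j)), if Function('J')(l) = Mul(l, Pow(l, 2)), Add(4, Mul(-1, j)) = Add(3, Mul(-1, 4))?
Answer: 2663708750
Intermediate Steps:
j = 5 (j = Add(4, Mul(-1, Add(3, Mul(-1, 4)))) = Add(4, Mul(-1, Add(3, -4))) = Add(4, Mul(-1, -1)) = Add(4, 1) = 5)
Function('J')(l) = Pow(l, 3)
m = 21309670 (m = Mul(17510, 1217) = 21309670)
Mul(m, Function('J')(j)) = Mul(21309670, Pow(5, 3)) = Mul(21309670, 125) = 2663708750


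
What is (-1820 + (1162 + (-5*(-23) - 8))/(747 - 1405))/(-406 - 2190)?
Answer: 25507/36344 ≈ 0.70182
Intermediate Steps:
(-1820 + (1162 + (-5*(-23) - 8))/(747 - 1405))/(-406 - 2190) = (-1820 + (1162 + (115 - 8))/(-658))/(-2596) = (-1820 + (1162 + 107)*(-1/658))*(-1/2596) = (-1820 + 1269*(-1/658))*(-1/2596) = (-1820 - 27/14)*(-1/2596) = -25507/14*(-1/2596) = 25507/36344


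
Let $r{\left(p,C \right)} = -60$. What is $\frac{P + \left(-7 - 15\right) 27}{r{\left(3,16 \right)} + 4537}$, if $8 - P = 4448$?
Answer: $- \frac{5034}{4477} \approx -1.1244$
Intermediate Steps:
$P = -4440$ ($P = 8 - 4448 = -4440$)
$\frac{P + \left(-7 - 15\right) 27}{r{\left(3,16 \right)} + 4537} = \frac{-4440 + \left(-7 - 15\right) 27}{-60 + 4537} = \frac{-4440 - 594}{4477} = \left(-4440 - 594\right) \frac{1}{4477} = \left(-5034\right) \frac{1}{4477} = - \frac{5034}{4477}$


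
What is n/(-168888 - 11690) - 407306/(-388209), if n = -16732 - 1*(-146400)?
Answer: 11606109128/35051002401 ≈ 0.33112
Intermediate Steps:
n = 129668 (n = -16732 + 146400 = 129668)
n/(-168888 - 11690) - 407306/(-388209) = 129668/(-168888 - 11690) - 407306/(-388209) = 129668/(-180578) - 407306*(-1/388209) = 129668*(-1/180578) + 407306/388209 = -64834/90289 + 407306/388209 = 11606109128/35051002401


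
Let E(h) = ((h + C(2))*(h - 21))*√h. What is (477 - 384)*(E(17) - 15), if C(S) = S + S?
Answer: -1395 - 7812*√17 ≈ -33605.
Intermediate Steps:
C(S) = 2*S
E(h) = √h*(-21 + h)*(4 + h) (E(h) = ((h + 2*2)*(h - 21))*√h = ((h + 4)*(-21 + h))*√h = ((4 + h)*(-21 + h))*√h = ((-21 + h)*(4 + h))*√h = √h*(-21 + h)*(4 + h))
(477 - 384)*(E(17) - 15) = (477 - 384)*(√17*(-84 + 17² - 17*17) - 15) = 93*(√17*(-84 + 289 - 289) - 15) = 93*(√17*(-84) - 15) = 93*(-84*√17 - 15) = 93*(-15 - 84*√17) = -1395 - 7812*√17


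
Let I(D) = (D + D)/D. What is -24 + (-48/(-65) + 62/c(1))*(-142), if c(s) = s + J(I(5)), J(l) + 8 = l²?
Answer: 547132/195 ≈ 2805.8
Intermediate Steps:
I(D) = 2 (I(D) = (2*D)/D = 2)
J(l) = -8 + l²
c(s) = -4 + s (c(s) = s + (-8 + 2²) = s + (-8 + 4) = s - 4 = -4 + s)
-24 + (-48/(-65) + 62/c(1))*(-142) = -24 + (-48/(-65) + 62/(-4 + 1))*(-142) = -24 + (-48*(-1/65) + 62/(-3))*(-142) = -24 + (48/65 + 62*(-⅓))*(-142) = -24 + (48/65 - 62/3)*(-142) = -24 - 3886/195*(-142) = -24 + 551812/195 = 547132/195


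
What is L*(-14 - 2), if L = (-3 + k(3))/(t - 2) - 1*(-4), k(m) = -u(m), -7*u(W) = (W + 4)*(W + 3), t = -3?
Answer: -272/5 ≈ -54.400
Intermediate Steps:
u(W) = -(3 + W)*(4 + W)/7 (u(W) = -(W + 4)*(W + 3)/7 = -(4 + W)*(3 + W)/7 = -(3 + W)*(4 + W)/7)
k(m) = 12/7 + m + m²/7 (k(m) = -(-12/7 - m - m²/7) = 12/7 + m + m²/7)
L = 17/5 (L = (-3 + (12/7 + 3 + (⅐)*3²))/(-3 - 2) - 1*(-4) = (-3 + (12/7 + 3 + (⅐)*9))/(-5) + 4 = (-3 + (12/7 + 3 + 9/7))*(-⅕) + 4 = (-3 + 6)*(-⅕) + 4 = 3*(-⅕) + 4 = -⅗ + 4 = 17/5 ≈ 3.4000)
L*(-14 - 2) = 17*(-14 - 2)/5 = (17/5)*(-16) = -272/5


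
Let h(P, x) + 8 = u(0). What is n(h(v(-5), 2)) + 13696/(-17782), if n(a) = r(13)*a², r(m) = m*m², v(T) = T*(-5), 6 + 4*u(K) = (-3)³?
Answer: 82529042007/142256 ≈ 5.8014e+5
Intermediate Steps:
u(K) = -33/4 (u(K) = -3/2 + (¼)*(-3)³ = -3/2 + (¼)*(-27) = -3/2 - 27/4 = -33/4)
v(T) = -5*T
h(P, x) = -65/4 (h(P, x) = -8 - 33/4 = -65/4)
r(m) = m³
n(a) = 2197*a² (n(a) = 13³*a² = 2197*a²)
n(h(v(-5), 2)) + 13696/(-17782) = 2197*(-65/4)² + 13696/(-17782) = 2197*(4225/16) + 13696*(-1/17782) = 9282325/16 - 6848/8891 = 82529042007/142256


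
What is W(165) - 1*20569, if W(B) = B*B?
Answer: 6656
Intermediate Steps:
W(B) = B²
W(165) - 1*20569 = 165² - 1*20569 = 27225 - 20569 = 6656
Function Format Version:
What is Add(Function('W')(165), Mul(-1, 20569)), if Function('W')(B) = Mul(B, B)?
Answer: 6656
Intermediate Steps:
Function('W')(B) = Pow(B, 2)
Add(Function('W')(165), Mul(-1, 20569)) = Add(Pow(165, 2), Mul(-1, 20569)) = Add(27225, -20569) = 6656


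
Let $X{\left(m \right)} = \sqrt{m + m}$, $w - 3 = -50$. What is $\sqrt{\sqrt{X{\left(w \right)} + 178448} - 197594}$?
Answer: $\sqrt{-197594 + \sqrt{178448 + i \sqrt{94}}} \approx 2.0 \cdot 10^{-5} + 444.04 i$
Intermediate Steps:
$w = -47$ ($w = 3 - 50 = -47$)
$X{\left(m \right)} = \sqrt{2} \sqrt{m}$ ($X{\left(m \right)} = \sqrt{2 m} = \sqrt{2} \sqrt{m}$)
$\sqrt{\sqrt{X{\left(w \right)} + 178448} - 197594} = \sqrt{\sqrt{\sqrt{2} \sqrt{-47} + 178448} - 197594} = \sqrt{\sqrt{\sqrt{2} i \sqrt{47} + 178448} - 197594} = \sqrt{\sqrt{i \sqrt{94} + 178448} - 197594} = \sqrt{\sqrt{178448 + i \sqrt{94}} - 197594} = \sqrt{-197594 + \sqrt{178448 + i \sqrt{94}}}$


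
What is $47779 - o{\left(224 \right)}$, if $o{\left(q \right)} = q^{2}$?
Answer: $-2397$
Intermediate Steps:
$47779 - o{\left(224 \right)} = 47779 - 224^{2} = 47779 - 50176 = -2397$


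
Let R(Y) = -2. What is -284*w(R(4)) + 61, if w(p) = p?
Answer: 629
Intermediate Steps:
-284*w(R(4)) + 61 = -284*(-2) + 61 = 568 + 61 = 629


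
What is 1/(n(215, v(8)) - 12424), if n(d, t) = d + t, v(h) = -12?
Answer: -1/12221 ≈ -8.1826e-5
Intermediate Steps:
1/(n(215, v(8)) - 12424) = 1/((215 - 12) - 12424) = 1/(203 - 12424) = 1/(-12221) = -1/12221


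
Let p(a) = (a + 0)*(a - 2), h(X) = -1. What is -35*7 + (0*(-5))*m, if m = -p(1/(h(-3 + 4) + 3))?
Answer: -245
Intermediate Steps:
p(a) = a*(-2 + a)
m = ¾ (m = -(-2 + 1/(-1 + 3))/(-1 + 3) = -(-2 + 1/2)/2 = -(-2 + ½)/2 = -(-3)/(2*2) = -1*(-¾) = ¾ ≈ 0.75000)
-35*7 + (0*(-5))*m = -35*7 + (0*(-5))*(¾) = -245 + 0*(¾) = -245 + 0 = -245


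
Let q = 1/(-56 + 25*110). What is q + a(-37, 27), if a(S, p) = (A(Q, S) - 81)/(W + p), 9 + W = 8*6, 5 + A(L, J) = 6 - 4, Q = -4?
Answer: -37705/29634 ≈ -1.2724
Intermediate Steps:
A(L, J) = -3 (A(L, J) = -5 + (6 - 4) = -5 + 2 = -3)
W = 39 (W = -9 + 8*6 = -9 + 48 = 39)
q = 1/2694 (q = 1/(-56 + 2750) = 1/2694 ≈ 0.00037120)
a(S, p) = -84/(39 + p) (a(S, p) = (-3 - 81)/(39 + p) = -84/(39 + p))
q + a(-37, 27) = 1/2694 - 84/(39 + 27) = 1/2694 - 84/66 = 1/2694 - 84*1/66 = 1/2694 - 14/11 = -37705/29634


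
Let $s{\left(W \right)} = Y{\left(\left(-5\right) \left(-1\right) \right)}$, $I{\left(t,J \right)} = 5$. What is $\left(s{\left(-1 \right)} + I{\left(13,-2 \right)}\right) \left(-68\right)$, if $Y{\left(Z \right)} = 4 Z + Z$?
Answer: $-2040$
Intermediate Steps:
$Y{\left(Z \right)} = 5 Z$
$s{\left(W \right)} = 25$ ($s{\left(W \right)} = 5 \left(\left(-5\right) \left(-1\right)\right) = 5 \cdot 5 = 25$)
$\left(s{\left(-1 \right)} + I{\left(13,-2 \right)}\right) \left(-68\right) = \left(25 + 5\right) \left(-68\right) = 30 \left(-68\right) = -2040$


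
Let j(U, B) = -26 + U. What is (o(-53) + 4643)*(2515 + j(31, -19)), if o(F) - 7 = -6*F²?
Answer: -30754080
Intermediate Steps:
o(F) = 7 - 6*F²
(o(-53) + 4643)*(2515 + j(31, -19)) = ((7 - 6*(-53)²) + 4643)*(2515 + (-26 + 31)) = ((7 - 6*2809) + 4643)*(2515 + 5) = ((7 - 16854) + 4643)*2520 = (-16847 + 4643)*2520 = -12204*2520 = -30754080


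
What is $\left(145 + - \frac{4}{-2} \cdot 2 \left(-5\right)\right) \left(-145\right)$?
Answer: $-18125$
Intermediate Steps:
$\left(145 + - \frac{4}{-2} \cdot 2 \left(-5\right)\right) \left(-145\right) = \left(145 + \left(-4\right) \left(- \frac{1}{2}\right) 2 \left(-5\right)\right) \left(-145\right) = \left(145 + 2 \cdot 2 \left(-5\right)\right) \left(-145\right) = \left(145 + 4 \left(-5\right)\right) \left(-145\right) = \left(145 - 20\right) \left(-145\right) = 125 \left(-145\right) = -18125$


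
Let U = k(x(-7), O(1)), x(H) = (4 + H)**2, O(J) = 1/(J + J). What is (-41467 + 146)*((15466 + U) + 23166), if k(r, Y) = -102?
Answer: -1592098130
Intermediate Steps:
O(J) = 1/(2*J)
U = -102
(-41467 + 146)*((15466 + U) + 23166) = (-41467 + 146)*((15466 - 102) + 23166) = -41321*(15364 + 23166) = -41321*38530 = -1592098130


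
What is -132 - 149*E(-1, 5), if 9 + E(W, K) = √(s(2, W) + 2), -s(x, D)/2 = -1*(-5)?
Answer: 1209 - 298*I*√2 ≈ 1209.0 - 421.44*I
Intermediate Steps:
s(x, D) = -10 (s(x, D) = -(-2)*(-5) = -2*5 = -10)
E(W, K) = -9 + 2*I*√2 (E(W, K) = -9 + √(-10 + 2) = -9 + √(-8) = -9 + 2*I*√2)
-132 - 149*E(-1, 5) = -132 - 149*(-9 + 2*I*√2) = -132 + (1341 - 298*I*√2) = 1209 - 298*I*√2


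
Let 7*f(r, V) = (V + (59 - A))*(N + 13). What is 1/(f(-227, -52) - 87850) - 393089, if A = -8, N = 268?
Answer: -240073210422/610735 ≈ -3.9309e+5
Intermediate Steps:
f(r, V) = 18827/7 + 281*V/7 (f(r, V) = ((V + (59 - 1*(-8)))*(268 + 13))/7 = ((V + (59 + 8))*281)/7 = ((V + 67)*281)/7 = ((67 + V)*281)/7 = (18827 + 281*V)/7 = 18827/7 + 281*V/7)
1/(f(-227, -52) - 87850) - 393089 = 1/((18827/7 + (281/7)*(-52)) - 87850) - 393089 = 1/((18827/7 - 14612/7) - 87850) - 393089 = 1/(4215/7 - 87850) - 393089 = 1/(-610735/7) - 393089 = -7/610735 - 393089 = -240073210422/610735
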